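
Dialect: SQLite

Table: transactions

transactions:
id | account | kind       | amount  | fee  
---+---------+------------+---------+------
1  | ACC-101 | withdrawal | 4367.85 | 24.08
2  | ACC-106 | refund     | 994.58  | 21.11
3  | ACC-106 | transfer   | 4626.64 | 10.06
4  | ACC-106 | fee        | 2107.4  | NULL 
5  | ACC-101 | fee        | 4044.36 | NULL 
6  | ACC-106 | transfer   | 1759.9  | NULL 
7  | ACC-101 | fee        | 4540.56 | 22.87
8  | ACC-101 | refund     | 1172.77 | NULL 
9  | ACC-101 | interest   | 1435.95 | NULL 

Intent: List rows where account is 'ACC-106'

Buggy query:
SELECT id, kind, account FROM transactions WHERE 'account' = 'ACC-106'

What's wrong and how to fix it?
Bug: 'account' in single quotes is a string literal, not the column; the comparison is literal-vs-literal and never true

Fix: Reference the column as account without single quotes

Corrected query:
SELECT id, kind, account FROM transactions WHERE account = 'ACC-106'

Result:
id | kind     | account
---+----------+--------
2  | refund   | ACC-106
3  | transfer | ACC-106
4  | fee      | ACC-106
6  | transfer | ACC-106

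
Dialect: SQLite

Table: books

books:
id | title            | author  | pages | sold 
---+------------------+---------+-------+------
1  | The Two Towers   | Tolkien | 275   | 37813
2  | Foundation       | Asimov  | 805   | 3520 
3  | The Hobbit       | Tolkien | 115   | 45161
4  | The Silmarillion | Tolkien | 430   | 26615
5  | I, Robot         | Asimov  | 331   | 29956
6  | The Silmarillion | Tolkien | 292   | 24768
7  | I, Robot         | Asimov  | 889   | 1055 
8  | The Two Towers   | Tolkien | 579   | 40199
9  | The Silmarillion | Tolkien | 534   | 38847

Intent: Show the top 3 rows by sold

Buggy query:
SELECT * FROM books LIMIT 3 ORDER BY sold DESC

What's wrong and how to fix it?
Bug: ORDER BY cannot follow LIMIT; LIMIT is the final clause

Fix: Sort with ORDER BY, then apply LIMIT

Corrected query:
SELECT * FROM books ORDER BY sold DESC LIMIT 3

Result:
id | title            | author  | pages | sold 
---+------------------+---------+-------+------
3  | The Hobbit       | Tolkien | 115   | 45161
8  | The Two Towers   | Tolkien | 579   | 40199
9  | The Silmarillion | Tolkien | 534   | 38847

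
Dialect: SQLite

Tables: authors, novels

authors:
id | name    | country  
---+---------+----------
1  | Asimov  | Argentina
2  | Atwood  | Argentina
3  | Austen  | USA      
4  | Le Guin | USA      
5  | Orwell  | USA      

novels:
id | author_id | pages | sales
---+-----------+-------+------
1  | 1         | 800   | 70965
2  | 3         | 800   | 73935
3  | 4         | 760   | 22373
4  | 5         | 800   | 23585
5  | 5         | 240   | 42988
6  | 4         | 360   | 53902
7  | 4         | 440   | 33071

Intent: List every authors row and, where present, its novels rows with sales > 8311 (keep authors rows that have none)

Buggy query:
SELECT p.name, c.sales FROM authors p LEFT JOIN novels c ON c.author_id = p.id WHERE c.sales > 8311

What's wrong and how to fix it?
Bug: A WHERE condition on the right-hand table after LEFT JOIN drops unmatched parents

Fix: Move the right-table condition into the ON clause so unmatched parents are kept

Corrected query:
SELECT p.name, c.sales FROM authors p LEFT JOIN novels c ON c.author_id = p.id AND c.sales > 8311

Result:
name    | sales
--------+------
Asimov  | 70965
Atwood  | NULL 
Austen  | 73935
Le Guin | 22373
Le Guin | 33071
Le Guin | 53902
Orwell  | 23585
Orwell  | 42988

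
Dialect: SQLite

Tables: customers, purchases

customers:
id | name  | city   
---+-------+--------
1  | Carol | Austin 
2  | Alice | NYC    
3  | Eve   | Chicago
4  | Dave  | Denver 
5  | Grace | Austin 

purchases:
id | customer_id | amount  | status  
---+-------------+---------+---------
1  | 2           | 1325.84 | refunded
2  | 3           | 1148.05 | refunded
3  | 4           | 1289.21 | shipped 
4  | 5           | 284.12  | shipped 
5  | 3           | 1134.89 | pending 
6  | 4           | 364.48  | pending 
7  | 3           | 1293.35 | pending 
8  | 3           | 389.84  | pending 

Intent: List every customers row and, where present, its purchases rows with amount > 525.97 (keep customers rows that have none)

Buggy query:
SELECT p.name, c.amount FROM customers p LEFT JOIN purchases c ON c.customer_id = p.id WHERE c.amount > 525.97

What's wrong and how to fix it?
Bug: A WHERE condition on the right-hand table after LEFT JOIN drops unmatched parents

Fix: Move the right-table condition into the ON clause so unmatched parents are kept

Corrected query:
SELECT p.name, c.amount FROM customers p LEFT JOIN purchases c ON c.customer_id = p.id AND c.amount > 525.97

Result:
name  | amount 
------+--------
Carol | NULL   
Alice | 1325.84
Eve   | 1134.89
Eve   | 1148.05
Eve   | 1293.35
Dave  | 1289.21
Grace | NULL   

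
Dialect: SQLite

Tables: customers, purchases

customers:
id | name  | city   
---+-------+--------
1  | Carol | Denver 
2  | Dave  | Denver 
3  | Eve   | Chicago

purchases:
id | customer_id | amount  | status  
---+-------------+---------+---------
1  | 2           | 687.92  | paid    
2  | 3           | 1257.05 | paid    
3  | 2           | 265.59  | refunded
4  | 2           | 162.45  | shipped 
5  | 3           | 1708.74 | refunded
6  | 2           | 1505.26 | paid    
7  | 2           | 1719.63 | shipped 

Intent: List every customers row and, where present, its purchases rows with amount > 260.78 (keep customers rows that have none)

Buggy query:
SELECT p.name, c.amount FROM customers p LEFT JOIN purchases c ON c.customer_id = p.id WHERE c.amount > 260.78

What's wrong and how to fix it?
Bug: Filtering c.amount in WHERE discards the NULL rows produced by LEFT JOIN, turning it into an inner join

Fix: Put 'c.amount > 260.78' in the JOIN's ON clause instead of WHERE

Corrected query:
SELECT p.name, c.amount FROM customers p LEFT JOIN purchases c ON c.customer_id = p.id AND c.amount > 260.78

Result:
name  | amount 
------+--------
Carol | NULL   
Dave  | 265.59 
Dave  | 687.92 
Dave  | 1505.26
Dave  | 1719.63
Eve   | 1257.05
Eve   | 1708.74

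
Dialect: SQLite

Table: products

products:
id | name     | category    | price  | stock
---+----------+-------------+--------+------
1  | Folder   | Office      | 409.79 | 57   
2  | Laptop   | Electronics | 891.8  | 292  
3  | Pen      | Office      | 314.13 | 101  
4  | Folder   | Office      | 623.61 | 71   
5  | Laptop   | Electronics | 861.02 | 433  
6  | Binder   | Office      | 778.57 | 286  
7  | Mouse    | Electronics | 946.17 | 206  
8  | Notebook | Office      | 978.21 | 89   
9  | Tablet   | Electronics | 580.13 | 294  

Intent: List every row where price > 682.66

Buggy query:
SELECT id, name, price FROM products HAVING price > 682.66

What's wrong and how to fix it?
Bug: HAVING filters the output of aggregation, but this query has no GROUP BY and no aggregate functions, so SQLite rejects it (HAVING clause on a non-aggregate query); the condition here is per row

Fix: Use WHERE for row-level filtering

Corrected query:
SELECT id, name, price FROM products WHERE price > 682.66

Result:
id | name     | price 
---+----------+-------
2  | Laptop   | 891.8 
5  | Laptop   | 861.02
6  | Binder   | 778.57
7  | Mouse    | 946.17
8  | Notebook | 978.21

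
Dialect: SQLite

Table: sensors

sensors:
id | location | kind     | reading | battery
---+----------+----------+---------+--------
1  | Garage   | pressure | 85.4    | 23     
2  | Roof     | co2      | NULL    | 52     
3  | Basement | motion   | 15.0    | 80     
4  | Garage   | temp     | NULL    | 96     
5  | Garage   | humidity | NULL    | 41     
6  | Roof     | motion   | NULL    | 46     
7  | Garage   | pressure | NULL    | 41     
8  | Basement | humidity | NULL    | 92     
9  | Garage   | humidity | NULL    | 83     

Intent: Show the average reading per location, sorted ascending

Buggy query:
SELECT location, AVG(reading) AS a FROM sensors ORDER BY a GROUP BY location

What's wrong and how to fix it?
Bug: ORDER BY appears before GROUP BY; SQL clause order requires GROUP BY first

Fix: Move ORDER BY to the end, after GROUP BY

Corrected query:
SELECT location, AVG(reading) AS a FROM sensors GROUP BY location ORDER BY a

Result:
location | a   
---------+-----
Roof     | NULL
Basement | 15  
Garage   | 85.4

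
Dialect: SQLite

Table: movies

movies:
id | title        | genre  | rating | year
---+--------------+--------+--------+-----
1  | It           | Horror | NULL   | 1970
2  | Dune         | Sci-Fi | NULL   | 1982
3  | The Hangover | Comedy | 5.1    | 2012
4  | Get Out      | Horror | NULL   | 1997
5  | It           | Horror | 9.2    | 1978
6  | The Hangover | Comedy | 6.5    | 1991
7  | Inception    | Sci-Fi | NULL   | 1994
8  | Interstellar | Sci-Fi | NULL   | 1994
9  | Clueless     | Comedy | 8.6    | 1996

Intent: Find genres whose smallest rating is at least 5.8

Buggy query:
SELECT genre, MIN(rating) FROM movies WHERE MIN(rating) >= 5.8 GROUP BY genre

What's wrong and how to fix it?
Bug: Aggregates like MIN are computed per group after WHERE runs

Fix: Use HAVING for the per-group MIN condition

Corrected query:
SELECT genre, MIN(rating) FROM movies GROUP BY genre HAVING MIN(rating) >= 5.8

Result:
genre  | MIN(rating)
-------+------------
Horror | 9.2        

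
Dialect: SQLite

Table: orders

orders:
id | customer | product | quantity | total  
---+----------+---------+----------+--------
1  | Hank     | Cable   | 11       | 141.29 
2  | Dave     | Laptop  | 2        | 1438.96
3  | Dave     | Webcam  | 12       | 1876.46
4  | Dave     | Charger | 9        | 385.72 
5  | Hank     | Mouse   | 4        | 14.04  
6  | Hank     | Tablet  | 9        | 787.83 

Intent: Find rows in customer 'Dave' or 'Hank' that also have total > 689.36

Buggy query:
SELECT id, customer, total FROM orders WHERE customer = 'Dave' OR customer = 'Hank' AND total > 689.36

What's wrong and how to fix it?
Bug: Without parentheses, AND is evaluated before OR, so the total filter only applies to the 'Hank' branch

Fix: Add parentheses around the OR so the AND applies to both alternatives

Corrected query:
SELECT id, customer, total FROM orders WHERE (customer = 'Dave' OR customer = 'Hank') AND total > 689.36

Result:
id | customer | total  
---+----------+--------
2  | Dave     | 1438.96
3  | Dave     | 1876.46
6  | Hank     | 787.83 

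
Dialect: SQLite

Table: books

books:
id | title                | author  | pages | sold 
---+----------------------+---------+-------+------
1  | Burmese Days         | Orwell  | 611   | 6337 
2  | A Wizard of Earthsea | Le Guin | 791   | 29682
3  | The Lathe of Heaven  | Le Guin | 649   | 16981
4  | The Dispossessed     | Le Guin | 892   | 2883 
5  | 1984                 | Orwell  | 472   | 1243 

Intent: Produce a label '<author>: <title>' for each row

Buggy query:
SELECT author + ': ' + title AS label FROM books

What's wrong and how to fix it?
Bug: '+' is numeric addition; on text columns SQLite converts them to 0 instead of concatenating

Fix: Replace + with || to concatenate text

Corrected query:
SELECT author || ': ' || title AS label FROM books

Result:
label                        
-----------------------------
Orwell: Burmese Days         
Le Guin: A Wizard of Earthsea
Le Guin: The Lathe of Heaven 
Le Guin: The Dispossessed    
Orwell: 1984                 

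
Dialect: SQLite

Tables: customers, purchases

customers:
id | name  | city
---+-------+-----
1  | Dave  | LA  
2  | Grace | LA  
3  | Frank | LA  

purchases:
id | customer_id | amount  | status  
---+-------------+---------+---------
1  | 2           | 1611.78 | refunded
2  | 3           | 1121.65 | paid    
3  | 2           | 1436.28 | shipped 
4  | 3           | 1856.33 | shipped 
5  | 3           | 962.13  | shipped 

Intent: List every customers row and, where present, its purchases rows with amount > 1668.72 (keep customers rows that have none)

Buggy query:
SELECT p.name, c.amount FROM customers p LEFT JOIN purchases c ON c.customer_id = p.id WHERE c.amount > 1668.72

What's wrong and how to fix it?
Bug: A WHERE condition on the right-hand table after LEFT JOIN drops unmatched parents

Fix: Put 'c.amount > 1668.72' in the JOIN's ON clause instead of WHERE

Corrected query:
SELECT p.name, c.amount FROM customers p LEFT JOIN purchases c ON c.customer_id = p.id AND c.amount > 1668.72

Result:
name  | amount 
------+--------
Dave  | NULL   
Grace | NULL   
Frank | 1856.33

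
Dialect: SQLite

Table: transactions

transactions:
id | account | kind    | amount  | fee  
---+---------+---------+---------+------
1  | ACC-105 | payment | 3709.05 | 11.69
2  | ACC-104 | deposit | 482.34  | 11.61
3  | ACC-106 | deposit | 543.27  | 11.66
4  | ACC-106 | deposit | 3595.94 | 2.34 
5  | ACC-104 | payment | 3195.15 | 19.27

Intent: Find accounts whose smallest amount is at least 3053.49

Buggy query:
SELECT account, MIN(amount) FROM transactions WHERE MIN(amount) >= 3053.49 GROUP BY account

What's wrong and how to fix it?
Bug: Aggregates like MIN are computed per group after WHERE runs

Fix: Replace WHERE with HAVING after the GROUP BY

Corrected query:
SELECT account, MIN(amount) FROM transactions GROUP BY account HAVING MIN(amount) >= 3053.49

Result:
account | MIN(amount)
--------+------------
ACC-105 | 3709.05    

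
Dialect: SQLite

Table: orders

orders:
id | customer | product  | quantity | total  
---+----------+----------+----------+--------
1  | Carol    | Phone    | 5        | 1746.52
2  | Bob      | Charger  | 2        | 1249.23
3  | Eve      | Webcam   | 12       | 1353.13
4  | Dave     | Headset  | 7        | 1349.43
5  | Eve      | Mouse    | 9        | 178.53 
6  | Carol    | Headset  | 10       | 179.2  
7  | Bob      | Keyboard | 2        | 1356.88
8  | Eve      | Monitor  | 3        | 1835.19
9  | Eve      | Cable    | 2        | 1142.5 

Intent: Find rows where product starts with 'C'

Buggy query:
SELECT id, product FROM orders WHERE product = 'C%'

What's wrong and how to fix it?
Bug: Wildcards only work with LIKE; '=' treats '%' as a literal character

Fix: Replace '=' with LIKE so 'C%' is treated as a pattern

Corrected query:
SELECT id, product FROM orders WHERE product LIKE 'C%'

Result:
id | product
---+--------
2  | Charger
9  | Cable  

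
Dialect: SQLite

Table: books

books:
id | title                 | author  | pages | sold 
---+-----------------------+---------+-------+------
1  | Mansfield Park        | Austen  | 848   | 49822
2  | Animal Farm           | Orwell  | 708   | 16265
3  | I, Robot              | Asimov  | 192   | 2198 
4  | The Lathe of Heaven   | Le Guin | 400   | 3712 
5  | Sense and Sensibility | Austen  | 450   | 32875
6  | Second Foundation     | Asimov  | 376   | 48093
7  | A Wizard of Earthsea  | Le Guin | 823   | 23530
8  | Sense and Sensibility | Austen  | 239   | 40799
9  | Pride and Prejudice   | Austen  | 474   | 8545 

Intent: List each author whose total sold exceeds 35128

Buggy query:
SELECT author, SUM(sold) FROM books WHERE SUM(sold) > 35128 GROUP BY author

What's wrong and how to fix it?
Bug: SUM(sold) is an aggregate, but WHERE filters rows before aggregation

Fix: Use HAVING (which filters groups after aggregation) instead of WHERE

Corrected query:
SELECT author, SUM(sold) FROM books GROUP BY author HAVING SUM(sold) > 35128

Result:
author | SUM(sold)
-------+----------
Asimov | 50291    
Austen | 132041   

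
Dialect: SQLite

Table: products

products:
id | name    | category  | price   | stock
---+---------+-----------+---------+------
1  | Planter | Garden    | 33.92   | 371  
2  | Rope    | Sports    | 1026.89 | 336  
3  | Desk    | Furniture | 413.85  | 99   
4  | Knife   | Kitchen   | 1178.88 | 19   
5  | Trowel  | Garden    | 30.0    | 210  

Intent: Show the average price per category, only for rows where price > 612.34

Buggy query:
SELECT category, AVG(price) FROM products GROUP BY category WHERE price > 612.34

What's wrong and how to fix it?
Bug: Row-level WHERE must come before GROUP BY in the clause order

Fix: Move the WHERE clause before GROUP BY

Corrected query:
SELECT category, AVG(price) FROM products WHERE price > 612.34 GROUP BY category

Result:
category | AVG(price)
---------+-----------
Kitchen  | 1178.88   
Sports   | 1026.89   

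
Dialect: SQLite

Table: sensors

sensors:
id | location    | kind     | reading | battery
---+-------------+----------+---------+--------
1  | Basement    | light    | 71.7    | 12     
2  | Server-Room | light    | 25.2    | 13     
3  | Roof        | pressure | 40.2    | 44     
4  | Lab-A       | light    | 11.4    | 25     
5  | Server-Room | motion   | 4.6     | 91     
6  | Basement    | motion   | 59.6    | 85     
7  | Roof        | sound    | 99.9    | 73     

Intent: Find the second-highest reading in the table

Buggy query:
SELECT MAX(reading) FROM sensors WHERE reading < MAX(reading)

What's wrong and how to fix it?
Bug: The inner MAX is an aggregate inside WHERE, which is not allowed

Fix: Put the inner MAX in a scalar subquery

Corrected query:
SELECT MAX(reading) FROM sensors WHERE reading < (SELECT MAX(reading) FROM sensors)

Result:
MAX(reading)
------------
71.7        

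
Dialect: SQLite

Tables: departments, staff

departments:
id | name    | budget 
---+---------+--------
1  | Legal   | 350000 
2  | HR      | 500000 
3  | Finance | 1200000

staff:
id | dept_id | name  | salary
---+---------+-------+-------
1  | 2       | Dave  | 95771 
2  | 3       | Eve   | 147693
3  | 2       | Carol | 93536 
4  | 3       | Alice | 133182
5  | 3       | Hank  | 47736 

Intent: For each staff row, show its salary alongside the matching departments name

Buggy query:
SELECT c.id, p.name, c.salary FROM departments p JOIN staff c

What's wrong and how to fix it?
Bug: JOIN with no ON clause produces a cartesian product; every staff row pairs with every departments row

Fix: Specify the join condition linking the foreign key to the parent id

Corrected query:
SELECT c.id, p.name, c.salary FROM departments p JOIN staff c ON c.dept_id = p.id

Result:
id | name    | salary
---+---------+-------
1  | HR      | 95771 
2  | Finance | 147693
3  | HR      | 93536 
4  | Finance | 133182
5  | Finance | 47736 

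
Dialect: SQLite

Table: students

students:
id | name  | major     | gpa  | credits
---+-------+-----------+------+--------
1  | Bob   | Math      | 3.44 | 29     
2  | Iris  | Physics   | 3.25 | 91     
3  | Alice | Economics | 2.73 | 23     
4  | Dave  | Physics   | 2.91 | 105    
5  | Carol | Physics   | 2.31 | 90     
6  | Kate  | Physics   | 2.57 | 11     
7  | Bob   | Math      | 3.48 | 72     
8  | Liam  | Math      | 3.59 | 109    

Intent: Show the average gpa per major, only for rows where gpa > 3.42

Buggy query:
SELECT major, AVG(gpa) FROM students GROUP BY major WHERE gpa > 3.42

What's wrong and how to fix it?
Bug: Row-level WHERE must come before GROUP BY in the clause order

Fix: Move the WHERE clause before GROUP BY

Corrected query:
SELECT major, AVG(gpa) FROM students WHERE gpa > 3.42 GROUP BY major

Result:
major | AVG(gpa)
------+---------
Math  | 3.503333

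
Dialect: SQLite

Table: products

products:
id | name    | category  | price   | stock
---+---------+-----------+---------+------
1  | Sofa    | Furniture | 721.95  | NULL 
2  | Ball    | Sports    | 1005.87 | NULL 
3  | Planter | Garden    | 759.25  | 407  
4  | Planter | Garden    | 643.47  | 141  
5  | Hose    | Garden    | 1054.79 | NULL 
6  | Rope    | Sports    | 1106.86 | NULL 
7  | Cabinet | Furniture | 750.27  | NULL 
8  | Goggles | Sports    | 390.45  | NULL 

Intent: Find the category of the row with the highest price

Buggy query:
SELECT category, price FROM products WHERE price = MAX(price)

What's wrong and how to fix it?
Bug: WHERE is evaluated per row; an aggregate over the whole table isn't defined there

Fix: Use a subquery: WHERE price = (SELECT MAX(price) FROM products)

Corrected query:
SELECT category, price FROM products WHERE price = (SELECT MAX(price) FROM products)

Result:
category | price  
---------+--------
Sports   | 1106.86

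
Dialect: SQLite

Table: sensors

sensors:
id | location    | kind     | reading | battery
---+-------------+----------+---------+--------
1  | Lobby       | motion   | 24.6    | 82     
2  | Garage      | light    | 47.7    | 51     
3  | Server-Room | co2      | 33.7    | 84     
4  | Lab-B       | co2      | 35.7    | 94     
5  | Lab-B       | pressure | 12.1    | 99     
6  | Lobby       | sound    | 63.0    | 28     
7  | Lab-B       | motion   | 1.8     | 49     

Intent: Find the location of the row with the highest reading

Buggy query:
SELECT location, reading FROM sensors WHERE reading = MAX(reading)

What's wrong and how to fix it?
Bug: MAX(reading) is an aggregate and cannot be used directly in WHERE

Fix: Use a subquery: WHERE reading = (SELECT MAX(reading) FROM sensors)

Corrected query:
SELECT location, reading FROM sensors WHERE reading = (SELECT MAX(reading) FROM sensors)

Result:
location | reading
---------+--------
Lobby    | 63     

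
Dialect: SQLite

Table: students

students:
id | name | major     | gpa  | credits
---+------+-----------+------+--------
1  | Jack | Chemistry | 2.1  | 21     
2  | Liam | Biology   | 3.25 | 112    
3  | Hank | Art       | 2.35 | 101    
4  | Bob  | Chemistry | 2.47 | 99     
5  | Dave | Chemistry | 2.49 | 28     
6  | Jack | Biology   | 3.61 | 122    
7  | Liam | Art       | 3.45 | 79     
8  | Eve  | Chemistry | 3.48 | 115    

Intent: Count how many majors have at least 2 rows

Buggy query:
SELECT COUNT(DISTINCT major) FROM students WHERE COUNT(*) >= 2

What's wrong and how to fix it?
Bug: WHERE filters individual rows, not groups, so a group-level COUNT is invalid there

Fix: Use a subquery that GROUPs and filters with HAVING, then count its rows

Corrected query:
SELECT COUNT(*) FROM (SELECT major FROM students GROUP BY major HAVING COUNT(*) >= 2)

Result:
COUNT(*)
--------
3       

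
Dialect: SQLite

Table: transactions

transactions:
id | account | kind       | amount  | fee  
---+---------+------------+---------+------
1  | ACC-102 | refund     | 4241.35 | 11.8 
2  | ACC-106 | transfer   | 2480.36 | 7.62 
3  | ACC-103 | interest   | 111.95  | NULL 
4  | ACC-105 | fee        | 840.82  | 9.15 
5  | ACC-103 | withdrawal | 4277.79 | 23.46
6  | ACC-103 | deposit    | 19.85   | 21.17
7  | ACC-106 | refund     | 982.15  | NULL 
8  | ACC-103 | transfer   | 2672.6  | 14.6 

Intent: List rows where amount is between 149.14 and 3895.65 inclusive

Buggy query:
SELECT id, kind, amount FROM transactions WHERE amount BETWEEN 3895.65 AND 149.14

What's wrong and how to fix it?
Bug: The bounds are reversed; BETWEEN a AND b requires a <= b to match anything

Fix: Swap the bounds so the smaller value comes first

Corrected query:
SELECT id, kind, amount FROM transactions WHERE amount BETWEEN 149.14 AND 3895.65

Result:
id | kind     | amount 
---+----------+--------
2  | transfer | 2480.36
4  | fee      | 840.82 
7  | refund   | 982.15 
8  | transfer | 2672.6 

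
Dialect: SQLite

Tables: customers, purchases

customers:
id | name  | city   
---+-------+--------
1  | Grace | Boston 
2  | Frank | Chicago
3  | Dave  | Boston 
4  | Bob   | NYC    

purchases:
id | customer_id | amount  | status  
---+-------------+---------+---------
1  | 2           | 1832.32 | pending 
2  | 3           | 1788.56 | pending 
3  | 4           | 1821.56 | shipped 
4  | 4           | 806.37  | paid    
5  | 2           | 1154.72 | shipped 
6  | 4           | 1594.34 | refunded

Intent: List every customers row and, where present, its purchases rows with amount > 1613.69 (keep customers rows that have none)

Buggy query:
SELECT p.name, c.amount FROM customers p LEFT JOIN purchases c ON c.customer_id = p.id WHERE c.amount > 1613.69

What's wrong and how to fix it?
Bug: A WHERE condition on the right-hand table after LEFT JOIN drops unmatched parents

Fix: Put 'c.amount > 1613.69' in the JOIN's ON clause instead of WHERE

Corrected query:
SELECT p.name, c.amount FROM customers p LEFT JOIN purchases c ON c.customer_id = p.id AND c.amount > 1613.69

Result:
name  | amount 
------+--------
Grace | NULL   
Frank | 1832.32
Dave  | 1788.56
Bob   | 1821.56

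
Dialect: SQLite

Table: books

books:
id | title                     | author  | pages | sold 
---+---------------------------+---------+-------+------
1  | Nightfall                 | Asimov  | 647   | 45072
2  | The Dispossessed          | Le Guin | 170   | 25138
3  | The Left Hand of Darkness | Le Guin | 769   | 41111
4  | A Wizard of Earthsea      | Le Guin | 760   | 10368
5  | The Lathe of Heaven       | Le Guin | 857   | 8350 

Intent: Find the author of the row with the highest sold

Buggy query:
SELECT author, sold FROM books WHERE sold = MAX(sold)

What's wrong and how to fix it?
Bug: MAX(sold) is an aggregate and cannot be used directly in WHERE

Fix: Use a subquery: WHERE sold = (SELECT MAX(sold) FROM books)

Corrected query:
SELECT author, sold FROM books WHERE sold = (SELECT MAX(sold) FROM books)

Result:
author | sold 
-------+------
Asimov | 45072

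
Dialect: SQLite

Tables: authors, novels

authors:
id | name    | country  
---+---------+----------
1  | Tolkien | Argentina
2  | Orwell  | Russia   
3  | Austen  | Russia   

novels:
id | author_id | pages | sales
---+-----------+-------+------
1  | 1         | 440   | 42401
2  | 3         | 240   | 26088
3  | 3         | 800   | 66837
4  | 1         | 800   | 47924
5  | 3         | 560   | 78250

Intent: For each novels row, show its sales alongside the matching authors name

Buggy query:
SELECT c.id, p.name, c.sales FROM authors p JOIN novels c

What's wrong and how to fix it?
Bug: JOIN with no ON clause produces a cartesian product; every novels row pairs with every authors row

Fix: Specify the join condition linking the foreign key to the parent id

Corrected query:
SELECT c.id, p.name, c.sales FROM authors p JOIN novels c ON c.author_id = p.id

Result:
id | name    | sales
---+---------+------
1  | Tolkien | 42401
2  | Austen  | 26088
3  | Austen  | 66837
4  | Tolkien | 47924
5  | Austen  | 78250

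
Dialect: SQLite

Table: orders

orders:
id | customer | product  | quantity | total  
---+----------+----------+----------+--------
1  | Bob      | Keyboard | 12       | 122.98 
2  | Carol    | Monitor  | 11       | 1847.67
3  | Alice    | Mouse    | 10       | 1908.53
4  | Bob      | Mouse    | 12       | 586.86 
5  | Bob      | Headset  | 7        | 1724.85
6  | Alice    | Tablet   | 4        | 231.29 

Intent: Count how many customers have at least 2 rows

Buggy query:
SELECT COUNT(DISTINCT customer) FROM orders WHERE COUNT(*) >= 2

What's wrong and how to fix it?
Bug: COUNT(*) cannot appear in WHERE; the per-group count doesn't exist yet

Fix: Use a subquery that GROUPs and filters with HAVING, then count its rows

Corrected query:
SELECT COUNT(*) FROM (SELECT customer FROM orders GROUP BY customer HAVING COUNT(*) >= 2)

Result:
COUNT(*)
--------
2       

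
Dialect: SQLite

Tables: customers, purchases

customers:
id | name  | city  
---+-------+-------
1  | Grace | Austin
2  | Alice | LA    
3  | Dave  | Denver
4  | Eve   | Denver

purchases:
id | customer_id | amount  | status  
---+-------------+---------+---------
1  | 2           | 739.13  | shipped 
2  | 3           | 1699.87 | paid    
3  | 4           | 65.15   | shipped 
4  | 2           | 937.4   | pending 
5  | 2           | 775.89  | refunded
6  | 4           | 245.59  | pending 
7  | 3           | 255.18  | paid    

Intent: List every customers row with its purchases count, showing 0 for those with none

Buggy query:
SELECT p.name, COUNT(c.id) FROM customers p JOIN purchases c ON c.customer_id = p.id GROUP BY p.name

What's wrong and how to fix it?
Bug: An inner join excludes parents with zero children

Fix: Use LEFT JOIN so parents without children still appear (COUNT(c.id) gives 0)

Corrected query:
SELECT p.name, COUNT(c.id) FROM customers p LEFT JOIN purchases c ON c.customer_id = p.id GROUP BY p.name

Result:
name  | COUNT(c.id)
------+------------
Alice | 3          
Dave  | 2          
Eve   | 2          
Grace | 0          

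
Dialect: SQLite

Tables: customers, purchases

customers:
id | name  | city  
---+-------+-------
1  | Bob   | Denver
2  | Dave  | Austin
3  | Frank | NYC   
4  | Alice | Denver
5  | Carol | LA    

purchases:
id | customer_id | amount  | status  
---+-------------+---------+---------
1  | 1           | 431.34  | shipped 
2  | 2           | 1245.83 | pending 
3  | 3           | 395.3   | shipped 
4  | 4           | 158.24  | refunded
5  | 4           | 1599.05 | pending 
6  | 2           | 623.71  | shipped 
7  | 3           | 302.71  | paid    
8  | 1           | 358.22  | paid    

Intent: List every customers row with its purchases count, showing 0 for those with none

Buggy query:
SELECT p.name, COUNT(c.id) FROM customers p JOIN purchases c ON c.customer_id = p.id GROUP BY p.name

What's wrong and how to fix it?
Bug: INNER JOIN drops customers rows that have no matching purchases rows

Fix: Switch to LEFT JOIN to retain unmatched parent rows

Corrected query:
SELECT p.name, COUNT(c.id) FROM customers p LEFT JOIN purchases c ON c.customer_id = p.id GROUP BY p.name

Result:
name  | COUNT(c.id)
------+------------
Alice | 2          
Bob   | 2          
Carol | 0          
Dave  | 2          
Frank | 2          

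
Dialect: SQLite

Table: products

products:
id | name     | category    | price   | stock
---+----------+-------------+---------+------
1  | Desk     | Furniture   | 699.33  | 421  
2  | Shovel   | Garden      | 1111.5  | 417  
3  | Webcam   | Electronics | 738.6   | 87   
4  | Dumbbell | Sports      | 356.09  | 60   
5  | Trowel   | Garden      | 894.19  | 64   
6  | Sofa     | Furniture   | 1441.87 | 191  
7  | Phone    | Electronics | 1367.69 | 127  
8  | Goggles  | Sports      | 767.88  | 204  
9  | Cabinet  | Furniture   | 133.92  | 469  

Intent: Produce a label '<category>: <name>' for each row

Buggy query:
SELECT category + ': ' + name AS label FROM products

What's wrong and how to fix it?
Bug: SQLite uses || for string concatenation; + coerces text to numbers (yielding 0)

Fix: Replace + with || to concatenate text

Corrected query:
SELECT category || ': ' || name AS label FROM products

Result:
label              
-------------------
Furniture: Desk    
Garden: Shovel     
Electronics: Webcam
Sports: Dumbbell   
Garden: Trowel     
Furniture: Sofa    
Electronics: Phone 
Sports: Goggles    
Furniture: Cabinet 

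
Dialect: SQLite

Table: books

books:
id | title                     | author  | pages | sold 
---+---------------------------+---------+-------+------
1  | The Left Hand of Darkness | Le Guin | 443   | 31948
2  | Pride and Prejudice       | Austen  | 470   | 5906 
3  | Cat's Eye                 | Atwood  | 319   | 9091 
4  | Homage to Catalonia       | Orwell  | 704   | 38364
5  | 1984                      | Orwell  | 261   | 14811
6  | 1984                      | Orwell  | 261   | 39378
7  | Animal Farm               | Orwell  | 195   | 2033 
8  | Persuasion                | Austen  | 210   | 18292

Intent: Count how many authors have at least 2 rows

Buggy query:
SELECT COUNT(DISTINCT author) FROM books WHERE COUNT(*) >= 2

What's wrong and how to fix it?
Bug: WHERE filters individual rows, not groups, so a group-level COUNT is invalid there

Fix: Group first with HAVING COUNT(*) >= 2, then COUNT the resulting groups

Corrected query:
SELECT COUNT(*) FROM (SELECT author FROM books GROUP BY author HAVING COUNT(*) >= 2)

Result:
COUNT(*)
--------
2       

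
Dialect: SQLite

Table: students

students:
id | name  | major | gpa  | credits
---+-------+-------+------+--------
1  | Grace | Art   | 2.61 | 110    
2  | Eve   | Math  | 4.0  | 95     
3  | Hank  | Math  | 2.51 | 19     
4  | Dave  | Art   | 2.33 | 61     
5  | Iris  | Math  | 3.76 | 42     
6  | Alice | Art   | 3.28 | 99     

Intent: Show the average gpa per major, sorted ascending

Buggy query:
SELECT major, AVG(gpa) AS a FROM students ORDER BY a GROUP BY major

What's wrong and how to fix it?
Bug: GROUP BY must precede ORDER BY

Fix: Reorder: SELECT … FROM … GROUP BY … ORDER BY …

Corrected query:
SELECT major, AVG(gpa) AS a FROM students GROUP BY major ORDER BY a

Result:
major | a       
------+---------
Art   | 2.74    
Math  | 3.423333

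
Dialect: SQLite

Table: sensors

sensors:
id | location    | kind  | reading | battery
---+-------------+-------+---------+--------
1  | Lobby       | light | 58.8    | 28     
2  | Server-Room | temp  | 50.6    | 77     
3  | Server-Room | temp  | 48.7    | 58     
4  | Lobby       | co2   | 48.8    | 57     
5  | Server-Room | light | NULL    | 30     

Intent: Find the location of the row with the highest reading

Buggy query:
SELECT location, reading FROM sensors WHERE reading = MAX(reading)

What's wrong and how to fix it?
Bug: MAX(reading) is an aggregate and cannot be used directly in WHERE

Fix: Use a subquery: WHERE reading = (SELECT MAX(reading) FROM sensors)

Corrected query:
SELECT location, reading FROM sensors WHERE reading = (SELECT MAX(reading) FROM sensors)

Result:
location | reading
---------+--------
Lobby    | 58.8   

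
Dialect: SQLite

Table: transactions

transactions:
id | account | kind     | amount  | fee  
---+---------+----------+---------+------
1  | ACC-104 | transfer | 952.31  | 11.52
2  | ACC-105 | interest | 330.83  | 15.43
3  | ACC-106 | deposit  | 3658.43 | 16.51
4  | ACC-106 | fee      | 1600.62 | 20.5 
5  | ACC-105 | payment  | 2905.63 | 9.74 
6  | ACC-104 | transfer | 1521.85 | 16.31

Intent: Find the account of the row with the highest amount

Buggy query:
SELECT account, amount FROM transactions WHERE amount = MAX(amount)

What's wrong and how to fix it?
Bug: WHERE is evaluated per row; an aggregate over the whole table isn't defined there

Fix: Wrap MAX in a scalar subquery so WHERE compares against a single value

Corrected query:
SELECT account, amount FROM transactions WHERE amount = (SELECT MAX(amount) FROM transactions)

Result:
account | amount 
--------+--------
ACC-106 | 3658.43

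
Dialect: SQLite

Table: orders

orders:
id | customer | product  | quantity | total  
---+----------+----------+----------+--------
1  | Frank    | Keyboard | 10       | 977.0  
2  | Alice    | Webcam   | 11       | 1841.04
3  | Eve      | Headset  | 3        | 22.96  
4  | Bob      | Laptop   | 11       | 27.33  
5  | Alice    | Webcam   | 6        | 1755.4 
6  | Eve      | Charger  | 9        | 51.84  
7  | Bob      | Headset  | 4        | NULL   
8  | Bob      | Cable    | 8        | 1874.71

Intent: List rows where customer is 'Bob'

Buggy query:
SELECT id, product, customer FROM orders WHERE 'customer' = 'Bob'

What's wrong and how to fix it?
Bug: 'customer' in single quotes is a string literal, not the column; the comparison is literal-vs-literal and never true

Fix: Remove the quotes around the column name (or use double quotes for an identifier)

Corrected query:
SELECT id, product, customer FROM orders WHERE customer = 'Bob'

Result:
id | product | customer
---+---------+---------
4  | Laptop  | Bob     
7  | Headset | Bob     
8  | Cable   | Bob     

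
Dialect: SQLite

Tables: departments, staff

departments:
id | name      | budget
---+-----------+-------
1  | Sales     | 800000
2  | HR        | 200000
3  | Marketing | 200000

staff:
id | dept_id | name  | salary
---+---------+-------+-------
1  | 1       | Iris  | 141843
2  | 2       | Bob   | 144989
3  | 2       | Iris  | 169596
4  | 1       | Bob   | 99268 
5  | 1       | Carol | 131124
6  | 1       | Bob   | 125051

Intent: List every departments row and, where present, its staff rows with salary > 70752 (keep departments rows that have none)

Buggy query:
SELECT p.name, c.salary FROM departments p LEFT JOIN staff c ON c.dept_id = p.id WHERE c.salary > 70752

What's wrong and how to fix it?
Bug: A WHERE condition on the right-hand table after LEFT JOIN drops unmatched parents

Fix: Move the right-table condition into the ON clause so unmatched parents are kept

Corrected query:
SELECT p.name, c.salary FROM departments p LEFT JOIN staff c ON c.dept_id = p.id AND c.salary > 70752

Result:
name      | salary
----------+-------
Sales     | 99268 
Sales     | 125051
Sales     | 131124
Sales     | 141843
HR        | 144989
HR        | 169596
Marketing | NULL  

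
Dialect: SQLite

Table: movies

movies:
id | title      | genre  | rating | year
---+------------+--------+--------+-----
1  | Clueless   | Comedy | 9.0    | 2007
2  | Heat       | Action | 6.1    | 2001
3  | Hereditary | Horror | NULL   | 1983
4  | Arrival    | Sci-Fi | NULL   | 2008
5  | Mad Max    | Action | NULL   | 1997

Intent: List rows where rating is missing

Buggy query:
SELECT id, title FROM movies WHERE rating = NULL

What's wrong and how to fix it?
Bug: Comparing to NULL with '=' never matches; NULL = NULL is unknown, not true

Fix: Replace '= NULL' with 'IS NULL'

Corrected query:
SELECT id, title FROM movies WHERE rating IS NULL

Result:
id | title     
---+-----------
3  | Hereditary
4  | Arrival   
5  | Mad Max   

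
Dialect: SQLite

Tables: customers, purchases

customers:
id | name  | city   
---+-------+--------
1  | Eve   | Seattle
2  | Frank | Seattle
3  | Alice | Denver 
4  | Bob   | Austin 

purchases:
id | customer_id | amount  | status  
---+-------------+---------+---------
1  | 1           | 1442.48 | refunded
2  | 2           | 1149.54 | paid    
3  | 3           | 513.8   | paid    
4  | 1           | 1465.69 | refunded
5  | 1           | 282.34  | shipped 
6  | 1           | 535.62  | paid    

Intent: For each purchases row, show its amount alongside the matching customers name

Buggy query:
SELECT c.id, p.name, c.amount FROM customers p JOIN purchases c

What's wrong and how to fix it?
Bug: JOIN with no ON clause produces a cartesian product; every purchases row pairs with every customers row

Fix: Specify the join condition linking the foreign key to the parent id

Corrected query:
SELECT c.id, p.name, c.amount FROM customers p JOIN purchases c ON c.customer_id = p.id

Result:
id | name  | amount 
---+-------+--------
1  | Eve   | 1442.48
2  | Frank | 1149.54
3  | Alice | 513.8  
4  | Eve   | 1465.69
5  | Eve   | 282.34 
6  | Eve   | 535.62 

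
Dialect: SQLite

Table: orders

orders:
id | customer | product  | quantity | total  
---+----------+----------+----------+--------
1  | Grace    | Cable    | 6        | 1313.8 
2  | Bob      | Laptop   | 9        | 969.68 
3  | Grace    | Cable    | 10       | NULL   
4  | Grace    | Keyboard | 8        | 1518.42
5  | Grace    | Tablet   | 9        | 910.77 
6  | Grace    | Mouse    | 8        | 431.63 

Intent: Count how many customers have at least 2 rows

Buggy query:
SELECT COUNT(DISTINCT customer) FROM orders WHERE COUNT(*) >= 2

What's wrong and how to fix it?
Bug: WHERE filters individual rows, not groups, so a group-level COUNT is invalid there

Fix: Group first with HAVING COUNT(*) >= 2, then COUNT the resulting groups

Corrected query:
SELECT COUNT(*) FROM (SELECT customer FROM orders GROUP BY customer HAVING COUNT(*) >= 2)

Result:
COUNT(*)
--------
1       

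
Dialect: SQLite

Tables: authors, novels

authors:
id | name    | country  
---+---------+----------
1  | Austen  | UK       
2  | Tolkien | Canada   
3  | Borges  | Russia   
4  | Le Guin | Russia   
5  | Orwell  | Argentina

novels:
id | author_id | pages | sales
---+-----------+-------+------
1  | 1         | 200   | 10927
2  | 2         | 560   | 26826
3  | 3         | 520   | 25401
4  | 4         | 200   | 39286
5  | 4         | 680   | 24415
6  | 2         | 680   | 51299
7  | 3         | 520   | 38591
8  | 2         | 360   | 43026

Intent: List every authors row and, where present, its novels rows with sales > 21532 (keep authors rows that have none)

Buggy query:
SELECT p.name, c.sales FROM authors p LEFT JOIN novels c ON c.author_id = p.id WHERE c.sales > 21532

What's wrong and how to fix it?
Bug: A WHERE condition on the right-hand table after LEFT JOIN drops unmatched parents

Fix: Move the right-table condition into the ON clause so unmatched parents are kept

Corrected query:
SELECT p.name, c.sales FROM authors p LEFT JOIN novels c ON c.author_id = p.id AND c.sales > 21532

Result:
name    | sales
--------+------
Austen  | NULL 
Tolkien | 26826
Tolkien | 43026
Tolkien | 51299
Borges  | 25401
Borges  | 38591
Le Guin | 24415
Le Guin | 39286
Orwell  | NULL 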